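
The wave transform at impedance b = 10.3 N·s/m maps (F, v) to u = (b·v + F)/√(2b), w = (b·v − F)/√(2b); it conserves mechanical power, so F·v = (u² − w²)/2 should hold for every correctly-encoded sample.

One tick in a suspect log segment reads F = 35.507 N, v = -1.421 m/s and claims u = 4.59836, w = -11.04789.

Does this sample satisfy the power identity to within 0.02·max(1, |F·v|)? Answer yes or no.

yes

F·v = 35.507×(-1.421) = -50.4554 W.
(u² − w²)/2 = (21.1449 − 122.0559)/2 = -50.4555 W.
|Δ| = 0.0000;  2% of max(1, |F·v|) = 1.0091.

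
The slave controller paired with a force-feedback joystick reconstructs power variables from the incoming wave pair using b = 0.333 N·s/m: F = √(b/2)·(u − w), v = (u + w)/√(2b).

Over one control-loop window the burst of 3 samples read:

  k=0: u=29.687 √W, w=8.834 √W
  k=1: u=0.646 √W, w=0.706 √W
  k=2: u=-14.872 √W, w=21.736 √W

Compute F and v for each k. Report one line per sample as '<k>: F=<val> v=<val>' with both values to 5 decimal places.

0: F=8.50894 v=47.20200
1: F=-0.02448 v=1.65668
2: F=-14.93768 v=8.41086

k=0: u−w=20.85300, u+w=38.52100; √(b/2)=0.40804, √(2b)=0.81609; F=0.40804×20.853=8.50894, v=38.52100/0.81609=47.20200
k=1: u−w=-0.06000, u+w=1.35200; √(b/2)=0.40804, √(2b)=0.81609; F=0.40804×(-0.06)=-0.02448, v=1.35200/0.81609=1.65668
k=2: u−w=-36.60800, u+w=6.86400; √(b/2)=0.40804, √(2b)=0.81609; F=0.40804×(-36.608)=-14.93768, v=6.86400/0.81609=8.41086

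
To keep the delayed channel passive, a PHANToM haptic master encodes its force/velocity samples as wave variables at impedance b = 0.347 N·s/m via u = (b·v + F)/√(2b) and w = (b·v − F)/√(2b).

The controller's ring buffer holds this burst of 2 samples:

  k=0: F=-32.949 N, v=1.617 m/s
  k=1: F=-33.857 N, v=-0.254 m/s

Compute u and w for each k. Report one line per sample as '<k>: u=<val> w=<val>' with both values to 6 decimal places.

k=0: b·v=0.347×1.617=0.561099; √(2b)=0.833067; u=(0.561099+(-32.949))/0.833067=-38.877924, w=(0.561099−(-32.949))/0.833067=40.224993
k=1: b·v=0.347×(-0.254)=-0.088138; √(2b)=0.833067; u=(-0.088138+(-33.857))/0.833067=-40.747207, w=(-0.088138−(-33.857))/0.833067=40.535608

0: u=-38.877924 w=40.224993
1: u=-40.747207 w=40.535608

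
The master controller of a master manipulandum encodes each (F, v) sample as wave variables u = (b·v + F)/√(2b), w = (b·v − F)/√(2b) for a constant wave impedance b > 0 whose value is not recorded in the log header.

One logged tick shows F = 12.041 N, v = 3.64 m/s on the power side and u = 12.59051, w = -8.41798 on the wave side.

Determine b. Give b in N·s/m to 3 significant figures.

b = 0.657 N·s/m

u + w = 4.1725;  u + w = √(2b)·v, so √(2b) = 4.1725/3.64 = 1.1463.
b = (√(2b))²/2 = 1.3140/2 = 0.6570.
(Check via u − w = 2F/√(2b): u − w = 21.0085, 2F/√(2b) = 21.0085.)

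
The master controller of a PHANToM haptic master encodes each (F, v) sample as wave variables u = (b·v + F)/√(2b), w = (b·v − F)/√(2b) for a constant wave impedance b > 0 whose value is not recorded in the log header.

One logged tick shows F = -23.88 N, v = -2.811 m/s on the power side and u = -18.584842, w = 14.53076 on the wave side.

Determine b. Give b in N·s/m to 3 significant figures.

u + w = -4.054082;  u + w = √(2b)·v, so √(2b) = -4.054082/(-2.811) = 1.442221.
b = (√(2b))²/2 = 2.080000/2 = 1.040000.
(Check via u − w = 2F/√(2b): u − w = -33.115602, 2F/√(2b) = -33.115601.)

b = 1.04 N·s/m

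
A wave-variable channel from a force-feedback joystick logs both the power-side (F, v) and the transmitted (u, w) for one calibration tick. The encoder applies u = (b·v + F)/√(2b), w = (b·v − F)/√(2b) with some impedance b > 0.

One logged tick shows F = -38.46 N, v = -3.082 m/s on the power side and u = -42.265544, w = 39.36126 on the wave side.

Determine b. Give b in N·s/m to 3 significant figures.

u + w = -2.904284;  u + w = √(2b)·v, so √(2b) = -2.904284/(-3.082) = 0.942337.
b = (√(2b))²/2 = 0.888000/2 = 0.444000.
(Check via u − w = 2F/√(2b): u − w = -81.626804, 2F/√(2b) = -81.626811.)

b = 0.444 N·s/m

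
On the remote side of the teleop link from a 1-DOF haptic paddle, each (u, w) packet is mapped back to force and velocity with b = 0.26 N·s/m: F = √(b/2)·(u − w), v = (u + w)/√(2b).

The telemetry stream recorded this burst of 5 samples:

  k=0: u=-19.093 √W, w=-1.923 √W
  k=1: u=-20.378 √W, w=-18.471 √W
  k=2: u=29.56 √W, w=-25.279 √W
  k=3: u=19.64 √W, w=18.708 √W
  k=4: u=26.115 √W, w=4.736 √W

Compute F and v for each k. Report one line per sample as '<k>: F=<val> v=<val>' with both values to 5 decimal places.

k=0: u−w=-17.17000, u+w=-21.01600; √(b/2)=0.36056, √(2b)=0.72111; F=0.36056×(-17.17)=-6.19073, v=-21.01600/0.72111=-29.14395
k=1: u−w=-1.90700, u+w=-38.84900; √(b/2)=0.36056, √(2b)=0.72111; F=0.36056×(-1.907)=-0.68758, v=-38.84900/0.72111=-53.87387
k=2: u−w=54.83900, u+w=4.28100; √(b/2)=0.36056, √(2b)=0.72111; F=0.36056×54.839=19.77248, v=4.28100/0.72111=5.93668
k=3: u−w=0.93200, u+w=38.34800; √(b/2)=0.36056, √(2b)=0.72111; F=0.36056×0.932=0.33604, v=38.34800/0.72111=53.17911
k=4: u−w=21.37900, u+w=30.85100; √(b/2)=0.36056, √(2b)=0.72111; F=0.36056×21.379=7.70831, v=30.85100/0.72111=42.78264

0: F=-6.19073 v=-29.14395
1: F=-0.68758 v=-53.87387
2: F=19.77248 v=5.93668
3: F=0.33604 v=53.17911
4: F=7.70831 v=42.78264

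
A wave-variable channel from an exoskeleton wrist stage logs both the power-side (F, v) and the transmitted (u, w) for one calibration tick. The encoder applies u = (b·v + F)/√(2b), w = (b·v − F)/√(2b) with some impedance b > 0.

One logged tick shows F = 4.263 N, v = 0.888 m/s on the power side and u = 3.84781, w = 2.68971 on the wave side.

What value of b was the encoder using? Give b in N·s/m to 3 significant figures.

u + w = 6.53752;  u + w = √(2b)·v, so √(2b) = 6.53752/0.888 = 7.36207.
b = (√(2b))²/2 = 54.20011/2 = 27.10005.
(Check via u − w = 2F/√(2b): u − w = 1.15810, 2F/√(2b) = 1.15810.)

b = 27.1 N·s/m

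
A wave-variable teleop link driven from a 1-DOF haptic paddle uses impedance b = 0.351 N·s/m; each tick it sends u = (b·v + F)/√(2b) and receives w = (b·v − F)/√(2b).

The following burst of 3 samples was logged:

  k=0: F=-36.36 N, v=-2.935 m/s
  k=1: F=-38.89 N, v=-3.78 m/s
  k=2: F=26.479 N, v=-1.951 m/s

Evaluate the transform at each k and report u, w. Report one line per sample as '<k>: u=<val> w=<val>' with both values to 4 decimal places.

k=0: b·v=0.351×(-2.935)=-1.0302; √(2b)=0.8379; u=(-1.0302+(-36.36))/0.8379=-44.6261, w=(-1.0302−(-36.36))/0.8379=42.1670
k=1: b·v=0.351×(-3.78)=-1.3268; √(2b)=0.8379; u=(-1.3268+(-38.89))/0.8379=-47.9997, w=(-1.3268−(-38.89))/0.8379=44.8326
k=2: b·v=0.351×(-1.951)=-0.6848; √(2b)=0.8379; u=(-0.6848+26.479)/0.8379=30.7860, w=(-0.6848−26.479)/0.8379=-32.4207

0: u=-44.6261 w=42.1670
1: u=-47.9997 w=44.8326
2: u=30.7860 w=-32.4207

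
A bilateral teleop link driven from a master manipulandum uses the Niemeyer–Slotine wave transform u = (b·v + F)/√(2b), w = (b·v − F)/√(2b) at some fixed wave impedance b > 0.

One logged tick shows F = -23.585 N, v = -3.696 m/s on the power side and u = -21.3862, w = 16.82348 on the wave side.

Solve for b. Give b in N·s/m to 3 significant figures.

b = 0.762 N·s/m

u + w = -4.5627;  u + w = √(2b)·v, so √(2b) = -4.5627/(-3.696) = 1.2345.
b = (√(2b))²/2 = 1.5240/2 = 0.7620.
(Check via u − w = 2F/√(2b): u − w = -38.2097, 2F/√(2b) = -38.2097.)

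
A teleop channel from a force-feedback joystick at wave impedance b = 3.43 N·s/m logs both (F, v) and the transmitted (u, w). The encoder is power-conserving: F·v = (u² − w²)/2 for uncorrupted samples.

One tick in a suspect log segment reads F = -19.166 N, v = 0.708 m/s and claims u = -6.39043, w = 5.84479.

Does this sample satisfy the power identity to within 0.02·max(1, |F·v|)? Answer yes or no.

F·v = (-19.166)×0.708 = -13.5695 W.
(u² − w²)/2 = (40.8376 − 34.1616)/2 = 3.3380 W.
|Δ| = 16.9075;  2% of max(1, |F·v|) = 0.2714.

no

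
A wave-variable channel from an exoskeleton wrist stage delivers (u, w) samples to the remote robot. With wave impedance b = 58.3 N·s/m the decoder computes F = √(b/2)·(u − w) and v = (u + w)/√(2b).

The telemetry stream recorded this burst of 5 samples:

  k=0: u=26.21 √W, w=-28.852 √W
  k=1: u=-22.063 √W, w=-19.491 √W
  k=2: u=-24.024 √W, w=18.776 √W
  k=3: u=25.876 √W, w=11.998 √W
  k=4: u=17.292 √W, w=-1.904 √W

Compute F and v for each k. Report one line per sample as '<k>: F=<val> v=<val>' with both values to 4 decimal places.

k=0: u−w=55.0620, u+w=-2.6420; √(b/2)=5.3991, √(2b)=10.7981; F=5.3991×55.062=297.2838, v=-2.6420/10.7981=-0.2447
k=1: u−w=-2.5720, u+w=-41.5540; √(b/2)=5.3991, √(2b)=10.7981; F=5.3991×(-2.572)=-13.8864, v=-41.5540/10.7981=-3.8483
k=2: u−w=-42.8000, u+w=-5.2480; √(b/2)=5.3991, √(2b)=10.7981; F=5.3991×(-42.8)=-231.0804, v=-5.2480/10.7981=-0.4860
k=3: u−w=13.8780, u+w=37.8740; √(b/2)=5.3991, √(2b)=10.7981; F=5.3991×13.878=74.9283, v=37.8740/10.7981=3.5075
k=4: u−w=19.1960, u+w=15.3880; √(b/2)=5.3991, √(2b)=10.7981; F=5.3991×19.196=103.6406, v=15.3880/10.7981=1.4251

0: F=297.2838 v=-0.2447
1: F=-13.8864 v=-3.8483
2: F=-231.0804 v=-0.4860
3: F=74.9283 v=3.5075
4: F=103.6406 v=1.4251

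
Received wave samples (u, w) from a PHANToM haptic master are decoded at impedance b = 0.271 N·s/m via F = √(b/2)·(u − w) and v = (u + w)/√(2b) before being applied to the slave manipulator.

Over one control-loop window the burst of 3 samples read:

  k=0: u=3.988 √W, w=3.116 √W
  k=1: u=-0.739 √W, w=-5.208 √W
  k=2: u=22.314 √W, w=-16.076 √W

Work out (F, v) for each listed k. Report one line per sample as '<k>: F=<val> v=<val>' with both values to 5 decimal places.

k=0: u−w=0.87200, u+w=7.10400; √(b/2)=0.36810, √(2b)=0.73621; F=0.36810×0.872=0.32099, v=7.10400/0.73621=9.64947
k=1: u−w=4.46900, u+w=-5.94700; √(b/2)=0.36810, √(2b)=0.73621; F=0.36810×4.469=1.64505, v=-5.94700/0.73621=-8.07790
k=2: u−w=38.39000, u+w=6.23800; √(b/2)=0.36810, √(2b)=0.73621; F=0.36810×38.39=14.13148, v=6.23800/0.73621=8.47317

0: F=0.32099 v=9.64947
1: F=1.64505 v=-8.07790
2: F=14.13148 v=8.47317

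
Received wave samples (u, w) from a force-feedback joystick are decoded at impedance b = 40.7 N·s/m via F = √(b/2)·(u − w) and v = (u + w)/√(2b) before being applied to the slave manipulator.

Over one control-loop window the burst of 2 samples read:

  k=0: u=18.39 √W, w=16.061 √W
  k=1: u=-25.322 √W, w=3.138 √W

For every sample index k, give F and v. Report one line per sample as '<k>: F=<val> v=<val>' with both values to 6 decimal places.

0: F=10.506346 v=3.818472
1: F=-128.385833 v=-2.458825

k=0: u−w=2.329000, u+w=34.451000; √(b/2)=4.511097, √(2b)=9.022195; F=4.511097×2.329=10.506346, v=34.451000/9.022195=3.818472
k=1: u−w=-28.460000, u+w=-22.184000; √(b/2)=4.511097, √(2b)=9.022195; F=4.511097×(-28.46)=-128.385833, v=-22.184000/9.022195=-2.458825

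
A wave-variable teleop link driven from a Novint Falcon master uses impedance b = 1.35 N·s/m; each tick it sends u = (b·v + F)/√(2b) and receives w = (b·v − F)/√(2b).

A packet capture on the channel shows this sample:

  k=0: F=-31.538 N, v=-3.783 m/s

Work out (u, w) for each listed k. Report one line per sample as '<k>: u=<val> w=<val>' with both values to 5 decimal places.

k=0: b·v=1.35×(-3.783)=-5.10705; √(2b)=1.64317; u=(-5.10705+(-31.538))/1.64317=-22.30147, w=(-5.10705−(-31.538))/1.64317=16.08536

0: u=-22.30147 w=16.08536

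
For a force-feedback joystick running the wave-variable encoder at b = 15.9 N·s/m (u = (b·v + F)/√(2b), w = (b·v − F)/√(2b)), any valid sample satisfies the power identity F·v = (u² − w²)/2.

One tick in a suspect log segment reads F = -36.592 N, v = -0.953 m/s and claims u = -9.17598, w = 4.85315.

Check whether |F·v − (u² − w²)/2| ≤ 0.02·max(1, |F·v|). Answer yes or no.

no

F·v = (-36.592)×(-0.953) = 34.87218 W.
(u² − w²)/2 = (84.19861 − 23.55306)/2 = 30.32277 W.
|Δ| = 4.54940;  2% of max(1, |F·v|) = 0.69744.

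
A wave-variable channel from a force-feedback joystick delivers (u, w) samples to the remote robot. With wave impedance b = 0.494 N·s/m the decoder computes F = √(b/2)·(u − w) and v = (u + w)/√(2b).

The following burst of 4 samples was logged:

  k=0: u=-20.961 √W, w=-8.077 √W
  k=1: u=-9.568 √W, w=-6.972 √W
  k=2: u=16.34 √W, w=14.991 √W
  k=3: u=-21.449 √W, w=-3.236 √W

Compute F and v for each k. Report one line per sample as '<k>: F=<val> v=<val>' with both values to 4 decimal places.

k=0: u−w=-12.8840, u+w=-29.0380; √(b/2)=0.4970, √(2b)=0.9940; F=0.4970×(-12.884)=-6.4032, v=-29.0380/0.9940=-29.2138
k=1: u−w=-2.5960, u+w=-16.5400; √(b/2)=0.4970, √(2b)=0.9940; F=0.4970×(-2.596)=-1.2902, v=-16.5400/0.9940=-16.6401
k=2: u−w=1.3490, u+w=31.3310; √(b/2)=0.4970, √(2b)=0.9940; F=0.4970×1.349=0.6704, v=31.3310/0.9940=31.5207
k=3: u−w=-18.2130, u+w=-24.6850; √(b/2)=0.4970, √(2b)=0.9940; F=0.4970×(-18.213)=-9.0517, v=-24.6850/0.9940=-24.8345

0: F=-6.4032 v=-29.2138
1: F=-1.2902 v=-16.6401
2: F=0.6704 v=31.5207
3: F=-9.0517 v=-24.8345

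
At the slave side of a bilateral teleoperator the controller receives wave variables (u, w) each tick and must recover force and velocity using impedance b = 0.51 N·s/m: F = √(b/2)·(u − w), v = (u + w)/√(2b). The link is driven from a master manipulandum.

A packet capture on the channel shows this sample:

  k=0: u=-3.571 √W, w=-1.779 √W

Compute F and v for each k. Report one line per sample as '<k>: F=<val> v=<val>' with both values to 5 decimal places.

0: F=-0.90492 v=-5.29729

k=0: u−w=-1.79200, u+w=-5.35000; √(b/2)=0.50498, √(2b)=1.00995; F=0.50498×(-1.792)=-0.90492, v=-5.35000/1.00995=-5.29729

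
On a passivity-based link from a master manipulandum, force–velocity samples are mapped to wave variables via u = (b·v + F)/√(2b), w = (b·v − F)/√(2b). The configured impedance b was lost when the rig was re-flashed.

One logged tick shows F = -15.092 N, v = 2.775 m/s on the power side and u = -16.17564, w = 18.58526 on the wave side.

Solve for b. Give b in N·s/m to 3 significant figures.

b = 0.377 N·s/m

u + w = 2.4096;  u + w = √(2b)·v, so √(2b) = 2.4096/2.775 = 0.8683.
b = (√(2b))²/2 = 0.7540/2 = 0.3770.
(Check via u − w = 2F/√(2b): u − w = -34.7609, 2F/√(2b) = -34.7609.)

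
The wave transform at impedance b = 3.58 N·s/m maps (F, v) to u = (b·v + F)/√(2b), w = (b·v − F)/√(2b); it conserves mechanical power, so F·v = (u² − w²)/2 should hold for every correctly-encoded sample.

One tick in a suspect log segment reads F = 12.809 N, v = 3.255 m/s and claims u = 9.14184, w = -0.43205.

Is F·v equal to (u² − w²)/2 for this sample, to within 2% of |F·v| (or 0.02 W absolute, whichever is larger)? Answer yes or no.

yes

F·v = 12.809×3.255 = 41.6933 W.
(u² − w²)/2 = (83.5732 − 0.1867)/2 = 41.6933 W.
|Δ| = 0.0000;  2% of max(1, |F·v|) = 0.8339.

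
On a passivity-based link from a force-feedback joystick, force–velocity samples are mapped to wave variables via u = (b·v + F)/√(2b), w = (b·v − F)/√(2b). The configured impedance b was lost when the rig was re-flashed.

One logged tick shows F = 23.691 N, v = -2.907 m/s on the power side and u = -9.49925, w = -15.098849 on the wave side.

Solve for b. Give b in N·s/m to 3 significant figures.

u + w = -24.598099;  u + w = √(2b)·v, so √(2b) = -24.598099/(-2.907) = 8.461678.
b = (√(2b))²/2 = 71.600001/2 = 35.800000.
(Check via u − w = 2F/√(2b): u − w = 5.599599, 2F/√(2b) = 5.599598.)

b = 35.8 N·s/m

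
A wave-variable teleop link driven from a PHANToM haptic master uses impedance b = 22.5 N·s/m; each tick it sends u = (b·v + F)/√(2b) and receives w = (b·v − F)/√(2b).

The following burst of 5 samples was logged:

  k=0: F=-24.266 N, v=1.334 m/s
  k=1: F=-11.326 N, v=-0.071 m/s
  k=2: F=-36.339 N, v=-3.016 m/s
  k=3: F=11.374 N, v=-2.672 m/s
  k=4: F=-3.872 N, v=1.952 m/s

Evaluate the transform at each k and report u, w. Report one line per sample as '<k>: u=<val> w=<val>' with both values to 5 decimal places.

k=0: b·v=22.5×1.334=30.01500; √(2b)=6.70820; u=(30.01500+(-24.266))/6.70820=0.85701, w=(30.01500−(-24.266))/6.70820=8.09173
k=1: b·v=22.5×(-0.071)=-1.59750; √(2b)=6.70820; u=(-1.59750+(-11.326))/6.70820=-1.92652, w=(-1.59750−(-11.326))/6.70820=1.45024
k=2: b·v=22.5×(-3.016)=-67.86000; √(2b)=6.70820; u=(-67.86000+(-36.339))/6.70820=-15.53307, w=(-67.86000−(-36.339))/6.70820=-4.69887
k=3: b·v=22.5×(-2.672)=-60.12000; √(2b)=6.70820; u=(-60.12000+11.374)/6.70820=-7.26662, w=(-60.12000−11.374)/6.70820=-10.65770
k=4: b·v=22.5×1.952=43.92000; √(2b)=6.70820; u=(43.92000+(-3.872))/6.70820=5.97000, w=(43.92000−(-3.872))/6.70820=7.12441

0: u=0.85701 w=8.09173
1: u=-1.92652 w=1.45024
2: u=-15.53307 w=-4.69887
3: u=-7.26662 w=-10.65770
4: u=5.97000 w=7.12441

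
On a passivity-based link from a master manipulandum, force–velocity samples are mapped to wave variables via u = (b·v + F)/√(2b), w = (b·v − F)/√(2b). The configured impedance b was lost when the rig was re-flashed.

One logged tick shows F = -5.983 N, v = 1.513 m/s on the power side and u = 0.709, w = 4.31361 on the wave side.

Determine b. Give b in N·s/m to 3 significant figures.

u + w = 5.0226;  u + w = √(2b)·v, so √(2b) = 5.0226/1.513 = 3.3196.
b = (√(2b))²/2 = 11.0200/2 = 5.5100.
(Check via u − w = 2F/√(2b): u − w = -3.6046, 2F/√(2b) = -3.6046.)

b = 5.51 N·s/m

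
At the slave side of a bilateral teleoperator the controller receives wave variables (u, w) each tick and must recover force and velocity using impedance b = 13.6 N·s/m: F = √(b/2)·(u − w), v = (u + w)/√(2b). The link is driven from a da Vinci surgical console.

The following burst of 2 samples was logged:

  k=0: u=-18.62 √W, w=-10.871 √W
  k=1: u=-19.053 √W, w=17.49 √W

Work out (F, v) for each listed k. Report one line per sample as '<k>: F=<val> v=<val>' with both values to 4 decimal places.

0: F=-20.2069 v=-5.6546
1: F=-95.2925 v=-0.2997

k=0: u−w=-7.7490, u+w=-29.4910; √(b/2)=2.6077, √(2b)=5.2154; F=2.6077×(-7.749)=-20.2069, v=-29.4910/5.2154=-5.6546
k=1: u−w=-36.5430, u+w=-1.5630; √(b/2)=2.6077, √(2b)=5.2154; F=2.6077×(-36.543)=-95.2925, v=-1.5630/5.2154=-0.2997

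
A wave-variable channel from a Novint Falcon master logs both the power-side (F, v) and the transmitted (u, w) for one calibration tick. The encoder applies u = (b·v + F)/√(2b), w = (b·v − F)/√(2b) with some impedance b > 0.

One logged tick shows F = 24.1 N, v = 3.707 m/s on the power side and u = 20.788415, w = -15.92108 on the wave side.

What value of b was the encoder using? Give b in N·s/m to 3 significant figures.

u + w = 4.867335;  u + w = √(2b)·v, so √(2b) = 4.867335/3.707 = 1.313012.
b = (√(2b))²/2 = 1.724000/2 = 0.862000.
(Check via u − w = 2F/√(2b): u − w = 36.709495, 2F/√(2b) = 36.709493.)

b = 0.862 N·s/m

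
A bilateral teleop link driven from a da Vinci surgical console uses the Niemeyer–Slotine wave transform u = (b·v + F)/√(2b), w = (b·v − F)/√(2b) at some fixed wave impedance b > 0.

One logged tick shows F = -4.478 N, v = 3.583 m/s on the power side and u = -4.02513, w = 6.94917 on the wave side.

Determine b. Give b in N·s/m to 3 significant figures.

u + w = 2.92404;  u + w = √(2b)·v, so √(2b) = 2.92404/3.583 = 0.81609.
b = (√(2b))²/2 = 0.66600/2 = 0.33300.
(Check via u − w = 2F/√(2b): u − w = -10.97430, 2F/√(2b) = -10.97432.)

b = 0.333 N·s/m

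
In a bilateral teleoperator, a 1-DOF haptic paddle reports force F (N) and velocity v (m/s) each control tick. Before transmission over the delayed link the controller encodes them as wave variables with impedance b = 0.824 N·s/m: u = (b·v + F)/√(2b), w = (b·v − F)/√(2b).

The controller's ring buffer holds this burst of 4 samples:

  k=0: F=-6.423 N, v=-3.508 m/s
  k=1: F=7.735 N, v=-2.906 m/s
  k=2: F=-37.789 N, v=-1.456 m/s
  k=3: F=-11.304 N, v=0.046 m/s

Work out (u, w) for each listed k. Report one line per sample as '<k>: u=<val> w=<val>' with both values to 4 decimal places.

k=0: b·v=0.824×(-3.508)=-2.8906; √(2b)=1.2837; u=(-2.8906+(-6.423))/1.2837=-7.2550, w=(-2.8906−(-6.423))/1.2837=2.7516
k=1: b·v=0.824×(-2.906)=-2.3945; √(2b)=1.2837; u=(-2.3945+7.735)/1.2837=4.1601, w=(-2.3945−7.735)/1.2837=-7.8906
k=2: b·v=0.824×(-1.456)=-1.1997; √(2b)=1.2837; u=(-1.1997+(-37.789))/1.2837=-30.3711, w=(-1.1997−(-37.789))/1.2837=28.5020
k=3: b·v=0.824×0.046=0.0379; √(2b)=1.2837; u=(0.0379+(-11.304))/1.2837=-8.7760, w=(0.0379−(-11.304))/1.2837=8.8350

0: u=-7.2550 w=2.7516
1: u=4.1601 w=-7.8906
2: u=-30.3711 w=28.5020
3: u=-8.7760 w=8.8350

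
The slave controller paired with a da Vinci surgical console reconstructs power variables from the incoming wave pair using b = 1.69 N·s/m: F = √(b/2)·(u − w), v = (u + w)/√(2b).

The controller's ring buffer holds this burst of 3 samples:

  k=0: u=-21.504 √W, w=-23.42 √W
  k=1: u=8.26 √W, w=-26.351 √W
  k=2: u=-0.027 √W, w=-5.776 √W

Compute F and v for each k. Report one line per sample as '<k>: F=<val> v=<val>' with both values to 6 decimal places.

k=0: u−w=1.916000, u+w=-44.924000; √(b/2)=0.919239, √(2b)=1.838478; F=0.919239×1.916=1.761262, v=-44.924000/1.838478=-24.435435
k=1: u−w=34.611000, u+w=-18.091000; √(b/2)=0.919239, √(2b)=1.838478; F=0.919239×34.611=31.815775, v=-18.091000/1.838478=-9.840207
k=2: u−w=5.749000, u+w=-5.803000; √(b/2)=0.919239, √(2b)=1.838478; F=0.919239×5.749=5.284704, v=-5.803000/1.838478=-3.156416

0: F=1.761262 v=-24.435435
1: F=31.815775 v=-9.840207
2: F=5.284704 v=-3.156416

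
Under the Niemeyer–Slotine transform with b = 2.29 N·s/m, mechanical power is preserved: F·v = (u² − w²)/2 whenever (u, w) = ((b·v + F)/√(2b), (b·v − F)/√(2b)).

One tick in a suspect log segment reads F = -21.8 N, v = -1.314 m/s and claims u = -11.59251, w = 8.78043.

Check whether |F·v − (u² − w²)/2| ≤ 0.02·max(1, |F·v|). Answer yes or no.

F·v = (-21.8)×(-1.314) = 28.6452 W.
(u² − w²)/2 = (134.3863 − 77.0960)/2 = 28.6452 W.
|Δ| = 0.0000;  2% of max(1, |F·v|) = 0.5729.

yes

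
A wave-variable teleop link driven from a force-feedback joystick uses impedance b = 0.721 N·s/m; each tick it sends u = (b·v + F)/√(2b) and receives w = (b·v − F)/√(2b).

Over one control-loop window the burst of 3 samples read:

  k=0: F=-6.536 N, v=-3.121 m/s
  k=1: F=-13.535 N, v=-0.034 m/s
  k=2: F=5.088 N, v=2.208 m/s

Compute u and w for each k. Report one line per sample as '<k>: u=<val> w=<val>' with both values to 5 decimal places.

k=0: b·v=0.721×(-3.121)=-2.25024; √(2b)=1.20083; u=(-2.25024+(-6.536))/1.20083=-7.31679, w=(-2.25024−(-6.536))/1.20083=3.56899
k=1: b·v=0.721×(-0.034)=-0.02451; √(2b)=1.20083; u=(-0.02451+(-13.535))/1.20083=-11.29176, w=(-0.02451−(-13.535))/1.20083=11.25093
k=2: b·v=0.721×2.208=1.59197; √(2b)=1.20083; u=(1.59197+5.088)/1.20083=5.56278, w=(1.59197−5.088)/1.20083=-2.91134

0: u=-7.31679 w=3.56899
1: u=-11.29176 w=11.25093
2: u=5.56278 w=-2.91134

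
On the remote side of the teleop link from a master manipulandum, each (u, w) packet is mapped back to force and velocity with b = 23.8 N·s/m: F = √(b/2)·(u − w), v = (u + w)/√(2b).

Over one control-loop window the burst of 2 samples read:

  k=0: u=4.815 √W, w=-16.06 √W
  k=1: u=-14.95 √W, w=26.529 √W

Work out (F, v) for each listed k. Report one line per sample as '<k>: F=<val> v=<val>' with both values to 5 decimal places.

k=0: u−w=20.87500, u+w=-11.24500; √(b/2)=3.44964, √(2b)=6.89928; F=3.44964×20.875=72.01119, v=-11.24500/6.89928=-1.62988
k=1: u−w=-41.47900, u+w=11.57900; √(b/2)=3.44964, √(2b)=6.89928; F=3.44964×(-41.479)=-143.08752, v=11.57900/6.89928=1.67829

0: F=72.01119 v=-1.62988
1: F=-143.08752 v=1.67829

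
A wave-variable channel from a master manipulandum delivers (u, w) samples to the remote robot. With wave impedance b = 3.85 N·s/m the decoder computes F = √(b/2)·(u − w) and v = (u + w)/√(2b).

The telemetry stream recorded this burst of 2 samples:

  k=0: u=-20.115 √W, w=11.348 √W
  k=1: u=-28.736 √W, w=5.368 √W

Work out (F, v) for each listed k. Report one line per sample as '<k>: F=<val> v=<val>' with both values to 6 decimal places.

k=0: u−w=-31.463000, u+w=-8.767000; √(b/2)=1.387444, √(2b)=2.774887; F=1.387444×(-31.463)=-43.653141, v=-8.767000/2.774887=-3.159407
k=1: u−w=-34.104000, u+w=-23.368000; √(b/2)=1.387444, √(2b)=2.774887; F=1.387444×(-34.104)=-47.317380, v=-23.368000/2.774887=-8.421243

0: F=-43.653141 v=-3.159407
1: F=-47.317380 v=-8.421243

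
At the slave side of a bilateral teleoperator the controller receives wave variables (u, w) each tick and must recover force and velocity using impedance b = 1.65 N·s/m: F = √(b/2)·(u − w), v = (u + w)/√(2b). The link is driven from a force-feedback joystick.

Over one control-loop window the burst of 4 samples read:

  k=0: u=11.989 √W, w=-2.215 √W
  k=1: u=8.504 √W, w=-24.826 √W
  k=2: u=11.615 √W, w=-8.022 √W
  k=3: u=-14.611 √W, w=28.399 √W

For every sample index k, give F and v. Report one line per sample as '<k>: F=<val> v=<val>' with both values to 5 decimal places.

k=0: u−w=14.20400, u+w=9.77400; √(b/2)=0.90830, √(2b)=1.81659; F=0.90830×14.204=12.90142, v=9.77400/1.81659=5.38041
k=1: u−w=33.33000, u+w=-16.32200; √(b/2)=0.90830, √(2b)=1.81659; F=0.90830×33.33=30.27348, v=-16.32200/1.81659=-8.98497
k=2: u−w=19.63700, u+w=3.59300; √(b/2)=0.90830, √(2b)=1.81659; F=0.90830×19.637=17.83619, v=3.59300/1.81659=1.97788
k=3: u−w=-43.01000, u+w=13.78800; √(b/2)=0.90830, √(2b)=1.81659; F=0.90830×(-43.01)=-39.06577, v=13.78800/1.81659=7.59004

0: F=12.90142 v=5.38041
1: F=30.27348 v=-8.98497
2: F=17.83619 v=1.97788
3: F=-39.06577 v=7.59004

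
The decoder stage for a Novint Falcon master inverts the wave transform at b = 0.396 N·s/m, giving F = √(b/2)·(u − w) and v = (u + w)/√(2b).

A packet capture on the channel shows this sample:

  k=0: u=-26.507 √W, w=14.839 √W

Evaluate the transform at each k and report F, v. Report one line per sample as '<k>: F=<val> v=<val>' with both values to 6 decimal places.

k=0: u−w=-41.346000, u+w=-11.668000; √(b/2)=0.444972, √(2b)=0.889944; F=0.444972×(-41.346)=-18.397809, v=-11.668000/0.889944=-13.110940

0: F=-18.397809 v=-13.110940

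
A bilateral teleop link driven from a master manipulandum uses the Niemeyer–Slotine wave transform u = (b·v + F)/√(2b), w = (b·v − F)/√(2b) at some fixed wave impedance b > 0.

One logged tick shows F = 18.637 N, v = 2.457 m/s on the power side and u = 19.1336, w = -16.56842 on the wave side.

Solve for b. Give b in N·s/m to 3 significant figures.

u + w = 2.5652;  u + w = √(2b)·v, so √(2b) = 2.5652/2.457 = 1.0440.
b = (√(2b))²/2 = 1.0900/2 = 0.5450.
(Check via u − w = 2F/√(2b): u − w = 35.7020, 2F/√(2b) = 35.7021.)

b = 0.545 N·s/m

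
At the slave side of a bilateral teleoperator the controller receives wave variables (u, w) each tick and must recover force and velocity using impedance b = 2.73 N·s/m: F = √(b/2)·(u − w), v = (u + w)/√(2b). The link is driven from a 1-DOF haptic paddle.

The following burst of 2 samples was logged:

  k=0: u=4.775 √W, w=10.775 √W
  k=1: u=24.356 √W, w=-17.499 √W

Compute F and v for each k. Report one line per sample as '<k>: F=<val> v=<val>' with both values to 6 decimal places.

k=0: u−w=-6.000000, u+w=15.550000; √(b/2)=1.168332, √(2b)=2.336664; F=1.168332×(-6.0)=-7.009993, v=15.550000/2.336664=6.654786
k=1: u−w=41.855000, u+w=6.857000; √(b/2)=1.168332, √(2b)=2.336664; F=1.168332×41.855=48.900542, v=6.857000/2.336664=2.934525

0: F=-7.009993 v=6.654786
1: F=48.900542 v=2.934525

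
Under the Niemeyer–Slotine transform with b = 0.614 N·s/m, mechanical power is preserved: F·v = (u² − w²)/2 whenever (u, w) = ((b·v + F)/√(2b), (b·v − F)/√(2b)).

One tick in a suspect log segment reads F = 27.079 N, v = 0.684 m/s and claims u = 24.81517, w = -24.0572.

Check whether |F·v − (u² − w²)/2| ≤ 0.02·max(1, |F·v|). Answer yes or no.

yes

F·v = 27.079×0.684 = 18.5220 W.
(u² − w²)/2 = (615.7927 − 578.7489)/2 = 18.5219 W.
|Δ| = 0.0001;  2% of max(1, |F·v|) = 0.3704.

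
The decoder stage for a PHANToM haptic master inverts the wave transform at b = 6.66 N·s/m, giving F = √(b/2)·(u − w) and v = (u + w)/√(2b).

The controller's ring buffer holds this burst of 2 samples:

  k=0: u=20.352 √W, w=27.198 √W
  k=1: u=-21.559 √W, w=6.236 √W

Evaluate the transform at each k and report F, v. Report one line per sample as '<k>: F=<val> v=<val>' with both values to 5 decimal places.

k=0: u−w=-6.84600, u+w=47.55000; √(b/2)=1.82483, √(2b)=3.64966; F=1.82483×(-6.846)=-12.49278, v=47.55000/3.64966=13.02862
k=1: u−w=-27.79500, u+w=-15.32300; √(b/2)=1.82483, √(2b)=3.64966; F=1.82483×(-27.795)=-50.72112, v=-15.32300/3.64966=-4.19848

0: F=-12.49278 v=13.02862
1: F=-50.72112 v=-4.19848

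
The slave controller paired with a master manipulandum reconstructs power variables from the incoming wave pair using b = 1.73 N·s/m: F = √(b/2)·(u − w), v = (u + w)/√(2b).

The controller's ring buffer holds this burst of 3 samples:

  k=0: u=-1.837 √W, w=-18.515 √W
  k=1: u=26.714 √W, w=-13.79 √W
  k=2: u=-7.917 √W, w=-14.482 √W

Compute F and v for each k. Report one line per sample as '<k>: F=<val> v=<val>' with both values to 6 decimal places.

0: F=15.511437 v=-10.941303
1: F=37.670898 v=6.947985
2: F=6.105803 v=-12.041777

k=0: u−w=16.678000, u+w=-20.352000; √(b/2)=0.930054, √(2b)=1.860108; F=0.930054×16.678=15.511437, v=-20.352000/1.860108=-10.941303
k=1: u−w=40.504000, u+w=12.924000; √(b/2)=0.930054, √(2b)=1.860108; F=0.930054×40.504=37.670898, v=12.924000/1.860108=6.947985
k=2: u−w=6.565000, u+w=-22.399000; √(b/2)=0.930054, √(2b)=1.860108; F=0.930054×6.565=6.105803, v=-22.399000/1.860108=-12.041777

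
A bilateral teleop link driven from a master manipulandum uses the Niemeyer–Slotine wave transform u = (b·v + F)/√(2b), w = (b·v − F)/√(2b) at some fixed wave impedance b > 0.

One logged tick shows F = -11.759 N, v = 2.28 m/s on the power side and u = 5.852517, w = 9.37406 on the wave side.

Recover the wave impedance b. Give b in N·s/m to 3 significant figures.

b = 22.3 N·s/m

u + w = 15.226577;  u + w = √(2b)·v, so √(2b) = 15.226577/2.28 = 6.678323.
b = (√(2b))²/2 = 44.600001/2 = 22.300001.
(Check via u − w = 2F/√(2b): u − w = -3.521543, 2F/√(2b) = -3.521543.)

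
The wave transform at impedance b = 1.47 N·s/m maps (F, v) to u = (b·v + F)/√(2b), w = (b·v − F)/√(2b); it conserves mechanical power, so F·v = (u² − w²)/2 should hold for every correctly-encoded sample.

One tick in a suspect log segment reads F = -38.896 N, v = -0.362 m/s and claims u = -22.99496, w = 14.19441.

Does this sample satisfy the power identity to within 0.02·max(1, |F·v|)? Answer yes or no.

F·v = (-38.896)×(-0.362) = 14.08035 W.
(u² − w²)/2 = (528.76819 − 201.48128)/2 = 163.64346 W.
|Δ| = 149.56310;  2% of max(1, |F·v|) = 0.28161.

no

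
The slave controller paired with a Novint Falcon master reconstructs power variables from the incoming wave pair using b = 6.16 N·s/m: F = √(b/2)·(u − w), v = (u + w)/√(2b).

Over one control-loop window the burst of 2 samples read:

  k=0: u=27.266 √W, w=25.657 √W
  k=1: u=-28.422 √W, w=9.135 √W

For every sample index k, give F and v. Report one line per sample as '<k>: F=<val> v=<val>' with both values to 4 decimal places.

0: F=2.8238 v=15.0778
1: F=-65.9123 v=-5.4949

k=0: u−w=1.6090, u+w=52.9230; √(b/2)=1.7550, √(2b)=3.5100; F=1.7550×1.609=2.8238, v=52.9230/3.5100=15.0778
k=1: u−w=-37.5570, u+w=-19.2870; √(b/2)=1.7550, √(2b)=3.5100; F=1.7550×(-37.557)=-65.9123, v=-19.2870/3.5100=-5.4949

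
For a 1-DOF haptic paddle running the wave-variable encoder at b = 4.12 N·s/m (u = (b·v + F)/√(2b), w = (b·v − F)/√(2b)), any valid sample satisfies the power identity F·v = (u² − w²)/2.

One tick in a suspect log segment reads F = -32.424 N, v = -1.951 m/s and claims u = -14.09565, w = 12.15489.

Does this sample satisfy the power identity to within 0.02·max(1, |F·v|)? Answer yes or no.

F·v = (-32.424)×(-1.951) = 63.2592 W.
(u² − w²)/2 = (198.6873 − 147.7414)/2 = 25.4730 W.
|Δ| = 37.7862;  2% of max(1, |F·v|) = 1.2652.

no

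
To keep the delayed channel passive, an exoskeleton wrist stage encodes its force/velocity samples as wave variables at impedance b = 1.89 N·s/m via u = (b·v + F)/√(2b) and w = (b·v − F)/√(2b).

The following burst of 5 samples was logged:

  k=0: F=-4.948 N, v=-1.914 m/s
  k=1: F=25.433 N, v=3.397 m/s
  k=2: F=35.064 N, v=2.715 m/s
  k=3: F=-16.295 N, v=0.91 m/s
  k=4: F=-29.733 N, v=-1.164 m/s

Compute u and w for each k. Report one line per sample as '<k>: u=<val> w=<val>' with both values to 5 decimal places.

0: u=-4.40560 w=0.68436
1: u=16.38359 w=-9.77906
2: u=20.67426 w=-15.39569
3: u=-7.49662 w=9.26586
4: u=-16.42454 w=14.16147

k=0: b·v=1.89×(-1.914)=-3.61746; √(2b)=1.94422; u=(-3.61746+(-4.948))/1.94422=-4.40560, w=(-3.61746−(-4.948))/1.94422=0.68436
k=1: b·v=1.89×3.397=6.42033; √(2b)=1.94422; u=(6.42033+25.433)/1.94422=16.38359, w=(6.42033−25.433)/1.94422=-9.77906
k=2: b·v=1.89×2.715=5.13135; √(2b)=1.94422; u=(5.13135+35.064)/1.94422=20.67426, w=(5.13135−35.064)/1.94422=-15.39569
k=3: b·v=1.89×0.91=1.71990; √(2b)=1.94422; u=(1.71990+(-16.295))/1.94422=-7.49662, w=(1.71990−(-16.295))/1.94422=9.26586
k=4: b·v=1.89×(-1.164)=-2.19996; √(2b)=1.94422; u=(-2.19996+(-29.733))/1.94422=-16.42454, w=(-2.19996−(-29.733))/1.94422=14.16147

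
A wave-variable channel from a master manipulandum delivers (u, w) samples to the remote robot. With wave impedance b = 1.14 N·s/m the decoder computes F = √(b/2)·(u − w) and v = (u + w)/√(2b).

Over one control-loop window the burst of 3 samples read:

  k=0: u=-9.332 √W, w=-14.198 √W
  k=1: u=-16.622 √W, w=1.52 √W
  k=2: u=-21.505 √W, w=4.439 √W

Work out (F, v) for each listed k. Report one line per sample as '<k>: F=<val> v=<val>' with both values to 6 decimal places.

k=0: u−w=4.866000, u+w=-23.530000; √(b/2)=0.754983, √(2b)=1.509967; F=0.754983×4.866=3.673749, v=-23.530000/1.509967=-15.583123
k=1: u−w=-18.142000, u+w=-15.102000; √(b/2)=0.754983, √(2b)=1.509967; F=0.754983×(-18.142)=-13.696910, v=-15.102000/1.509967=-10.001544
k=2: u−w=-25.944000, u+w=-17.066000; √(b/2)=0.754983, √(2b)=1.509967; F=0.754983×(-25.944)=-19.587290, v=-17.066000/1.509967=-11.302235

0: F=3.673749 v=-15.583123
1: F=-13.696910 v=-10.001544
2: F=-19.587290 v=-11.302235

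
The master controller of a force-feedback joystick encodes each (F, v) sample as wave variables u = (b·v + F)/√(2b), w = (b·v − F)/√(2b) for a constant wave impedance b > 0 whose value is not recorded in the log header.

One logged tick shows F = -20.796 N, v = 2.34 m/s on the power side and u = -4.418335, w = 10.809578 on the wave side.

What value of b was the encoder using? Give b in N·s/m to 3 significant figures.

u + w = 6.391243;  u + w = √(2b)·v, so √(2b) = 6.391243/2.34 = 2.731300.
b = (√(2b))²/2 = 7.460002/2 = 3.730001.
(Check via u − w = 2F/√(2b): u − w = -15.227913, 2F/√(2b) = -15.227911.)

b = 3.73 N·s/m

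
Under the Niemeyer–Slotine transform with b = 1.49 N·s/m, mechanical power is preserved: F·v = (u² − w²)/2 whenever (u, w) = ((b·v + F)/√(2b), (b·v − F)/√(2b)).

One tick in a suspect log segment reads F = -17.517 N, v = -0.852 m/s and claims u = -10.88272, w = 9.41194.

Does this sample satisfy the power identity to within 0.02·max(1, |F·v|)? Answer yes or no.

F·v = (-17.517)×(-0.852) = 14.9245 W.
(u² − w²)/2 = (118.4336 − 88.5846)/2 = 14.9245 W.
|Δ| = 0.0000;  2% of max(1, |F·v|) = 0.2985.

yes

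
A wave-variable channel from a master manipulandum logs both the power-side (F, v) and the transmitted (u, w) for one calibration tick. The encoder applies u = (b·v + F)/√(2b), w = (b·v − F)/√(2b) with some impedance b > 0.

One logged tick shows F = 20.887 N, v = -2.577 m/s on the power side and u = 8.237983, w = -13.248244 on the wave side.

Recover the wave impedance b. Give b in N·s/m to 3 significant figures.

u + w = -5.010261;  u + w = √(2b)·v, so √(2b) = -5.010261/(-2.577) = 1.944222.
b = (√(2b))²/2 = 3.780001/2 = 1.890000.
(Check via u − w = 2F/√(2b): u − w = 21.486227, 2F/√(2b) = 21.486226.)

b = 1.89 N·s/m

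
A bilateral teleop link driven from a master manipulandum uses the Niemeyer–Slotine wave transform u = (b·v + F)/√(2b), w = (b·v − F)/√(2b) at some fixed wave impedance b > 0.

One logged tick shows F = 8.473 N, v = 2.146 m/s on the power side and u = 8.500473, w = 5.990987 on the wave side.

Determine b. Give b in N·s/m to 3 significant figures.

u + w = 14.491460;  u + w = √(2b)·v, so √(2b) = 14.491460/2.146 = 6.752777.
b = (√(2b))²/2 = 45.600001/2 = 22.800000.
(Check via u − w = 2F/√(2b): u − w = 2.509486, 2F/√(2b) = 2.509486.)

b = 22.8 N·s/m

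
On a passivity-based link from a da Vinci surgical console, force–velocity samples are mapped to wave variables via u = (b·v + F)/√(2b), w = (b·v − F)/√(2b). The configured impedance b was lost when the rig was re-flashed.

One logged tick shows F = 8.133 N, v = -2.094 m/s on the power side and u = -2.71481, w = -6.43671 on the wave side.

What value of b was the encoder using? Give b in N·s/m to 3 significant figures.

b = 9.55 N·s/m

u + w = -9.1515;  u + w = √(2b)·v, so √(2b) = -9.1515/(-2.094) = 4.3704.
b = (√(2b))²/2 = 19.1000/2 = 9.5500.
(Check via u − w = 2F/√(2b): u − w = 3.7219, 2F/√(2b) = 3.7219.)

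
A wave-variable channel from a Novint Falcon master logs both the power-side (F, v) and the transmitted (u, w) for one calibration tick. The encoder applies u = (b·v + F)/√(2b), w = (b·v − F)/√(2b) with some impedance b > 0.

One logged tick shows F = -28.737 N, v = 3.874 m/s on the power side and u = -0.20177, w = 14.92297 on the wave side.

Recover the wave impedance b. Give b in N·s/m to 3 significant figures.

u + w = 14.7212;  u + w = √(2b)·v, so √(2b) = 14.7212/3.874 = 3.8000.
b = (√(2b))²/2 = 14.4400/2 = 7.2200.
(Check via u − w = 2F/√(2b): u − w = -15.1247, 2F/√(2b) = -15.1247.)

b = 7.22 N·s/m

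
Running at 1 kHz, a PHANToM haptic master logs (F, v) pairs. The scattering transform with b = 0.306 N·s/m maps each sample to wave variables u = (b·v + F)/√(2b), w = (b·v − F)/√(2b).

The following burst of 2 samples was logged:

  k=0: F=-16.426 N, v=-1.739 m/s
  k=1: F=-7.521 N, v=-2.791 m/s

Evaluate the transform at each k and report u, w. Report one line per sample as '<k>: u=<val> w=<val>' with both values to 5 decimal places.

k=0: b·v=0.306×(-1.739)=-0.53213; √(2b)=0.78230; u=(-0.53213+(-16.426))/0.78230=-21.67716, w=(-0.53213−(-16.426))/0.78230=20.31673
k=1: b·v=0.306×(-2.791)=-0.85405; √(2b)=0.78230; u=(-0.85405+(-7.521))/0.78230=-10.70561, w=(-0.85405−(-7.521))/0.78230=8.52220

0: u=-21.67716 w=20.31673
1: u=-10.70561 w=8.52220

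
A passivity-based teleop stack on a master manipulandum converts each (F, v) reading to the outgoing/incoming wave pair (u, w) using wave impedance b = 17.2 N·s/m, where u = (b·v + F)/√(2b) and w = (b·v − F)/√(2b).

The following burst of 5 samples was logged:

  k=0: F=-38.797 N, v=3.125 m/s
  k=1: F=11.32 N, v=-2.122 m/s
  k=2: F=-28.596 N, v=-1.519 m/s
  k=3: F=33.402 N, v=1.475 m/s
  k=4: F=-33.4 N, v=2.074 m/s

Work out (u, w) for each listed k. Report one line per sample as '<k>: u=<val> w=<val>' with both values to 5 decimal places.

k=0: b·v=17.2×3.125=53.75000; √(2b)=5.86515; u=(53.75000+(-38.797))/5.86515=2.54947, w=(53.75000−(-38.797))/5.86515=15.77913
k=1: b·v=17.2×(-2.122)=-36.49840; √(2b)=5.86515; u=(-36.49840+11.32)/5.86515=-4.29288, w=(-36.49840−11.32)/5.86515=-8.15297
k=2: b·v=17.2×(-1.519)=-26.12680; √(2b)=5.86515; u=(-26.12680+(-28.596))/5.86515=-9.33016, w=(-26.12680−(-28.596))/5.86515=0.42100
k=3: b·v=17.2×1.475=25.37000; √(2b)=5.86515; u=(25.37000+33.402)/5.86515=10.02054, w=(25.37000−33.402)/5.86515=-1.36944
k=4: b·v=17.2×2.074=35.67280; √(2b)=5.86515; u=(35.67280+(-33.4))/5.86515=0.38751, w=(35.67280−(-33.4))/5.86515=11.77681

0: u=2.54947 w=15.77913
1: u=-4.29288 w=-8.15297
2: u=-9.33016 w=0.42100
3: u=10.02054 w=-1.36944
4: u=0.38751 w=11.77681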